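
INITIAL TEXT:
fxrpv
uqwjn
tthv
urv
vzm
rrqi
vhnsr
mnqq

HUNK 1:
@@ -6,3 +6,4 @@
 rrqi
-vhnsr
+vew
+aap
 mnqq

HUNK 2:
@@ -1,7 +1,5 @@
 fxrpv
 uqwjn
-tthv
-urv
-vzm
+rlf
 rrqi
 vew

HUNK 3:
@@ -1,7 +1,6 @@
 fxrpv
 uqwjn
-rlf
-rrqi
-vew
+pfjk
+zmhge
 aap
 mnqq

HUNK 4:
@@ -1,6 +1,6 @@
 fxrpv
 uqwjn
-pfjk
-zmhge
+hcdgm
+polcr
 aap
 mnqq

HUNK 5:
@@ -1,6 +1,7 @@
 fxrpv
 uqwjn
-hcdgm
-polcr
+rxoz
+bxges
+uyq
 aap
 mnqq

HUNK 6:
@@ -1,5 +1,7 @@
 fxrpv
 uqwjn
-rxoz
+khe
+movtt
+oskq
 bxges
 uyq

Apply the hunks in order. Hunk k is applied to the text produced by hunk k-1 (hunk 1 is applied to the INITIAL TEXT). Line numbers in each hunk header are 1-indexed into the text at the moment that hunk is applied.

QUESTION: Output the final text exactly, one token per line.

Answer: fxrpv
uqwjn
khe
movtt
oskq
bxges
uyq
aap
mnqq

Derivation:
Hunk 1: at line 6 remove [vhnsr] add [vew,aap] -> 9 lines: fxrpv uqwjn tthv urv vzm rrqi vew aap mnqq
Hunk 2: at line 1 remove [tthv,urv,vzm] add [rlf] -> 7 lines: fxrpv uqwjn rlf rrqi vew aap mnqq
Hunk 3: at line 1 remove [rlf,rrqi,vew] add [pfjk,zmhge] -> 6 lines: fxrpv uqwjn pfjk zmhge aap mnqq
Hunk 4: at line 1 remove [pfjk,zmhge] add [hcdgm,polcr] -> 6 lines: fxrpv uqwjn hcdgm polcr aap mnqq
Hunk 5: at line 1 remove [hcdgm,polcr] add [rxoz,bxges,uyq] -> 7 lines: fxrpv uqwjn rxoz bxges uyq aap mnqq
Hunk 6: at line 1 remove [rxoz] add [khe,movtt,oskq] -> 9 lines: fxrpv uqwjn khe movtt oskq bxges uyq aap mnqq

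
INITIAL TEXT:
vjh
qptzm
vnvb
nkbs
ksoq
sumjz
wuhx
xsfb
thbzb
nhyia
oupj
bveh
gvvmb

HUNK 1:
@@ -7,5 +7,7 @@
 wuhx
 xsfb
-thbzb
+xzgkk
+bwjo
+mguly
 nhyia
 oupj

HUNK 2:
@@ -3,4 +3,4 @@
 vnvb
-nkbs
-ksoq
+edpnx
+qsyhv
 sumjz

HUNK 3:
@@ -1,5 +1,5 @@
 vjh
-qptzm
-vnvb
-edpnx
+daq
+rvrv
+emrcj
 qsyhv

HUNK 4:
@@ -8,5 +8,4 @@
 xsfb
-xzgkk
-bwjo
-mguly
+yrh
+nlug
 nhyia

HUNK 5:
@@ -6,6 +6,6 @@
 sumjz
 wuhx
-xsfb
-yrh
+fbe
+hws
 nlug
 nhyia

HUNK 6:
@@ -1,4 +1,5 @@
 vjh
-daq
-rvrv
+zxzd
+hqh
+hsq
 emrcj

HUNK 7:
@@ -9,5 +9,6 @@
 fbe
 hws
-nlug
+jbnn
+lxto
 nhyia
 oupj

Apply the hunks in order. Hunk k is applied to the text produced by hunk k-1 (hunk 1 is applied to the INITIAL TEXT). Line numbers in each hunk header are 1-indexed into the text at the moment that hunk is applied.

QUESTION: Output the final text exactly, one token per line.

Hunk 1: at line 7 remove [thbzb] add [xzgkk,bwjo,mguly] -> 15 lines: vjh qptzm vnvb nkbs ksoq sumjz wuhx xsfb xzgkk bwjo mguly nhyia oupj bveh gvvmb
Hunk 2: at line 3 remove [nkbs,ksoq] add [edpnx,qsyhv] -> 15 lines: vjh qptzm vnvb edpnx qsyhv sumjz wuhx xsfb xzgkk bwjo mguly nhyia oupj bveh gvvmb
Hunk 3: at line 1 remove [qptzm,vnvb,edpnx] add [daq,rvrv,emrcj] -> 15 lines: vjh daq rvrv emrcj qsyhv sumjz wuhx xsfb xzgkk bwjo mguly nhyia oupj bveh gvvmb
Hunk 4: at line 8 remove [xzgkk,bwjo,mguly] add [yrh,nlug] -> 14 lines: vjh daq rvrv emrcj qsyhv sumjz wuhx xsfb yrh nlug nhyia oupj bveh gvvmb
Hunk 5: at line 6 remove [xsfb,yrh] add [fbe,hws] -> 14 lines: vjh daq rvrv emrcj qsyhv sumjz wuhx fbe hws nlug nhyia oupj bveh gvvmb
Hunk 6: at line 1 remove [daq,rvrv] add [zxzd,hqh,hsq] -> 15 lines: vjh zxzd hqh hsq emrcj qsyhv sumjz wuhx fbe hws nlug nhyia oupj bveh gvvmb
Hunk 7: at line 9 remove [nlug] add [jbnn,lxto] -> 16 lines: vjh zxzd hqh hsq emrcj qsyhv sumjz wuhx fbe hws jbnn lxto nhyia oupj bveh gvvmb

Answer: vjh
zxzd
hqh
hsq
emrcj
qsyhv
sumjz
wuhx
fbe
hws
jbnn
lxto
nhyia
oupj
bveh
gvvmb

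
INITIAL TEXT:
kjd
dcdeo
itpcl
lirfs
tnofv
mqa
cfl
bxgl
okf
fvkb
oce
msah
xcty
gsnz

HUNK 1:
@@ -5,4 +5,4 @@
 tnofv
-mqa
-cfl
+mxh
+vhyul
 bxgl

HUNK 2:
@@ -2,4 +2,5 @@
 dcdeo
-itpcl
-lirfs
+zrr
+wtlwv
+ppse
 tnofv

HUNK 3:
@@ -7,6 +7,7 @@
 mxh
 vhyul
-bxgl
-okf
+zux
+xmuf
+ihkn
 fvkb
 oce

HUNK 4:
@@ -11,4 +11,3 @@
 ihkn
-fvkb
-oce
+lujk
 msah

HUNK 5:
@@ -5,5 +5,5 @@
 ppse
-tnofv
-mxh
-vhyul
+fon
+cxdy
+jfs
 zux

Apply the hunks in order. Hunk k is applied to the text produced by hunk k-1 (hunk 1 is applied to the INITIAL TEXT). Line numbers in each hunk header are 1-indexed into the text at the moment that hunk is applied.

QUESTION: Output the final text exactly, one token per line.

Answer: kjd
dcdeo
zrr
wtlwv
ppse
fon
cxdy
jfs
zux
xmuf
ihkn
lujk
msah
xcty
gsnz

Derivation:
Hunk 1: at line 5 remove [mqa,cfl] add [mxh,vhyul] -> 14 lines: kjd dcdeo itpcl lirfs tnofv mxh vhyul bxgl okf fvkb oce msah xcty gsnz
Hunk 2: at line 2 remove [itpcl,lirfs] add [zrr,wtlwv,ppse] -> 15 lines: kjd dcdeo zrr wtlwv ppse tnofv mxh vhyul bxgl okf fvkb oce msah xcty gsnz
Hunk 3: at line 7 remove [bxgl,okf] add [zux,xmuf,ihkn] -> 16 lines: kjd dcdeo zrr wtlwv ppse tnofv mxh vhyul zux xmuf ihkn fvkb oce msah xcty gsnz
Hunk 4: at line 11 remove [fvkb,oce] add [lujk] -> 15 lines: kjd dcdeo zrr wtlwv ppse tnofv mxh vhyul zux xmuf ihkn lujk msah xcty gsnz
Hunk 5: at line 5 remove [tnofv,mxh,vhyul] add [fon,cxdy,jfs] -> 15 lines: kjd dcdeo zrr wtlwv ppse fon cxdy jfs zux xmuf ihkn lujk msah xcty gsnz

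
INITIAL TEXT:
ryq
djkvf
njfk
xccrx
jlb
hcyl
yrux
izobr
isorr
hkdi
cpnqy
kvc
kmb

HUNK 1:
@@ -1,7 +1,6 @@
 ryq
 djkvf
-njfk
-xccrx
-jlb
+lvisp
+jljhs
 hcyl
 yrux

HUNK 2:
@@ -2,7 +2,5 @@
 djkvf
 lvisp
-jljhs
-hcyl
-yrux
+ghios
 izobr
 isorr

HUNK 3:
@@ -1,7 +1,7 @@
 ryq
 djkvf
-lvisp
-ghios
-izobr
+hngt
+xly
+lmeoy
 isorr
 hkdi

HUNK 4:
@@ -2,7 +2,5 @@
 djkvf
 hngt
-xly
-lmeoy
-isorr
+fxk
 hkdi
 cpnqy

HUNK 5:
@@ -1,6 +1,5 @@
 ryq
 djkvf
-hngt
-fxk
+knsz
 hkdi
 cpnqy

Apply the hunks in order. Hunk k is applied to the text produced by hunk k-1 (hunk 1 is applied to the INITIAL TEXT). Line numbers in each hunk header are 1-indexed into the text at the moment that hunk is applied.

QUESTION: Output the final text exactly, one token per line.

Hunk 1: at line 1 remove [njfk,xccrx,jlb] add [lvisp,jljhs] -> 12 lines: ryq djkvf lvisp jljhs hcyl yrux izobr isorr hkdi cpnqy kvc kmb
Hunk 2: at line 2 remove [jljhs,hcyl,yrux] add [ghios] -> 10 lines: ryq djkvf lvisp ghios izobr isorr hkdi cpnqy kvc kmb
Hunk 3: at line 1 remove [lvisp,ghios,izobr] add [hngt,xly,lmeoy] -> 10 lines: ryq djkvf hngt xly lmeoy isorr hkdi cpnqy kvc kmb
Hunk 4: at line 2 remove [xly,lmeoy,isorr] add [fxk] -> 8 lines: ryq djkvf hngt fxk hkdi cpnqy kvc kmb
Hunk 5: at line 1 remove [hngt,fxk] add [knsz] -> 7 lines: ryq djkvf knsz hkdi cpnqy kvc kmb

Answer: ryq
djkvf
knsz
hkdi
cpnqy
kvc
kmb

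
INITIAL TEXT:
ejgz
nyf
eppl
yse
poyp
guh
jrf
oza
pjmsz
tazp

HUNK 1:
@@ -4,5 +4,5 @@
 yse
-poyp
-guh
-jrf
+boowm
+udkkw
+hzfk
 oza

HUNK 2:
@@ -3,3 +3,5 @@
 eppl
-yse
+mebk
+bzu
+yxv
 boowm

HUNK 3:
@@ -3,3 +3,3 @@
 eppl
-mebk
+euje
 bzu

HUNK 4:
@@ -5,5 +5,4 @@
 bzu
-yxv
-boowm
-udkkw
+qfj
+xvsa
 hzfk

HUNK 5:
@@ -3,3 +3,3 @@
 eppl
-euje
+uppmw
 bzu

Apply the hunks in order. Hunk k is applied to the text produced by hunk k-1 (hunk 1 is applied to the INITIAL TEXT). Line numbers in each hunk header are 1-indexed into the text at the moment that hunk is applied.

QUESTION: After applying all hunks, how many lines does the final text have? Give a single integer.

Answer: 11

Derivation:
Hunk 1: at line 4 remove [poyp,guh,jrf] add [boowm,udkkw,hzfk] -> 10 lines: ejgz nyf eppl yse boowm udkkw hzfk oza pjmsz tazp
Hunk 2: at line 3 remove [yse] add [mebk,bzu,yxv] -> 12 lines: ejgz nyf eppl mebk bzu yxv boowm udkkw hzfk oza pjmsz tazp
Hunk 3: at line 3 remove [mebk] add [euje] -> 12 lines: ejgz nyf eppl euje bzu yxv boowm udkkw hzfk oza pjmsz tazp
Hunk 4: at line 5 remove [yxv,boowm,udkkw] add [qfj,xvsa] -> 11 lines: ejgz nyf eppl euje bzu qfj xvsa hzfk oza pjmsz tazp
Hunk 5: at line 3 remove [euje] add [uppmw] -> 11 lines: ejgz nyf eppl uppmw bzu qfj xvsa hzfk oza pjmsz tazp
Final line count: 11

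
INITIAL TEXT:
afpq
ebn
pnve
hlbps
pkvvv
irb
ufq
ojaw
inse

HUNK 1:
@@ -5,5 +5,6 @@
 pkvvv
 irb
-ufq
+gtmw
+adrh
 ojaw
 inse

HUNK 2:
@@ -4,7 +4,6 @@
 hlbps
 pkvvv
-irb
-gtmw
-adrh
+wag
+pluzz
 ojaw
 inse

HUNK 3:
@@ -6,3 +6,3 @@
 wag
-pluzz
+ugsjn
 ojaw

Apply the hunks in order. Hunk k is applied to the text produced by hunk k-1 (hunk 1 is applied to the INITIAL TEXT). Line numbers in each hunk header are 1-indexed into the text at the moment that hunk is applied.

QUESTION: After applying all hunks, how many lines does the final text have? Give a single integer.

Answer: 9

Derivation:
Hunk 1: at line 5 remove [ufq] add [gtmw,adrh] -> 10 lines: afpq ebn pnve hlbps pkvvv irb gtmw adrh ojaw inse
Hunk 2: at line 4 remove [irb,gtmw,adrh] add [wag,pluzz] -> 9 lines: afpq ebn pnve hlbps pkvvv wag pluzz ojaw inse
Hunk 3: at line 6 remove [pluzz] add [ugsjn] -> 9 lines: afpq ebn pnve hlbps pkvvv wag ugsjn ojaw inse
Final line count: 9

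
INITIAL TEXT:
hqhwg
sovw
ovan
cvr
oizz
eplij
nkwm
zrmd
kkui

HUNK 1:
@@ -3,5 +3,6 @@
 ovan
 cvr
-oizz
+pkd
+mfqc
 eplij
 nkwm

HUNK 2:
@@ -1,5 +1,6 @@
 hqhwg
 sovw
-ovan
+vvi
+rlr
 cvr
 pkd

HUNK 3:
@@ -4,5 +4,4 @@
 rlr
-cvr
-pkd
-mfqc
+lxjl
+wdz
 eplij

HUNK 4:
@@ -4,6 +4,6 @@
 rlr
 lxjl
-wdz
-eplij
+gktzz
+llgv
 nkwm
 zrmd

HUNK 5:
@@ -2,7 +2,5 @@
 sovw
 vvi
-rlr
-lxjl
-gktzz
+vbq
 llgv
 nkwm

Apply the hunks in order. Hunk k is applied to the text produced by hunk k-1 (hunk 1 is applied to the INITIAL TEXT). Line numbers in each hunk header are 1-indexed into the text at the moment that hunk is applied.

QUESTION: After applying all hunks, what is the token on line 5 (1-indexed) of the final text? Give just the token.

Answer: llgv

Derivation:
Hunk 1: at line 3 remove [oizz] add [pkd,mfqc] -> 10 lines: hqhwg sovw ovan cvr pkd mfqc eplij nkwm zrmd kkui
Hunk 2: at line 1 remove [ovan] add [vvi,rlr] -> 11 lines: hqhwg sovw vvi rlr cvr pkd mfqc eplij nkwm zrmd kkui
Hunk 3: at line 4 remove [cvr,pkd,mfqc] add [lxjl,wdz] -> 10 lines: hqhwg sovw vvi rlr lxjl wdz eplij nkwm zrmd kkui
Hunk 4: at line 4 remove [wdz,eplij] add [gktzz,llgv] -> 10 lines: hqhwg sovw vvi rlr lxjl gktzz llgv nkwm zrmd kkui
Hunk 5: at line 2 remove [rlr,lxjl,gktzz] add [vbq] -> 8 lines: hqhwg sovw vvi vbq llgv nkwm zrmd kkui
Final line 5: llgv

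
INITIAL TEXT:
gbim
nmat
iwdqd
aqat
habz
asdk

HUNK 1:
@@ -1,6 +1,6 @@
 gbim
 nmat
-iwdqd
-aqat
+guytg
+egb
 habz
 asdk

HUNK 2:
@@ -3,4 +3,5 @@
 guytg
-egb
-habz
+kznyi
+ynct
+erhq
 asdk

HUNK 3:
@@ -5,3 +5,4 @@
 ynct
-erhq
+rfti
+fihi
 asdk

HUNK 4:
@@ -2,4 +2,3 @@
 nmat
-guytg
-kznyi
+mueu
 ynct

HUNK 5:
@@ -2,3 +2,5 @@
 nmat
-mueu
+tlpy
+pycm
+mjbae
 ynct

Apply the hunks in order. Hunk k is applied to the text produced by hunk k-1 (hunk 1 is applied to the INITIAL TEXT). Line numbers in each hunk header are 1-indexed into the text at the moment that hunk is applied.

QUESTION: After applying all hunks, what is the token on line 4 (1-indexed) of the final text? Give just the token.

Answer: pycm

Derivation:
Hunk 1: at line 1 remove [iwdqd,aqat] add [guytg,egb] -> 6 lines: gbim nmat guytg egb habz asdk
Hunk 2: at line 3 remove [egb,habz] add [kznyi,ynct,erhq] -> 7 lines: gbim nmat guytg kznyi ynct erhq asdk
Hunk 3: at line 5 remove [erhq] add [rfti,fihi] -> 8 lines: gbim nmat guytg kznyi ynct rfti fihi asdk
Hunk 4: at line 2 remove [guytg,kznyi] add [mueu] -> 7 lines: gbim nmat mueu ynct rfti fihi asdk
Hunk 5: at line 2 remove [mueu] add [tlpy,pycm,mjbae] -> 9 lines: gbim nmat tlpy pycm mjbae ynct rfti fihi asdk
Final line 4: pycm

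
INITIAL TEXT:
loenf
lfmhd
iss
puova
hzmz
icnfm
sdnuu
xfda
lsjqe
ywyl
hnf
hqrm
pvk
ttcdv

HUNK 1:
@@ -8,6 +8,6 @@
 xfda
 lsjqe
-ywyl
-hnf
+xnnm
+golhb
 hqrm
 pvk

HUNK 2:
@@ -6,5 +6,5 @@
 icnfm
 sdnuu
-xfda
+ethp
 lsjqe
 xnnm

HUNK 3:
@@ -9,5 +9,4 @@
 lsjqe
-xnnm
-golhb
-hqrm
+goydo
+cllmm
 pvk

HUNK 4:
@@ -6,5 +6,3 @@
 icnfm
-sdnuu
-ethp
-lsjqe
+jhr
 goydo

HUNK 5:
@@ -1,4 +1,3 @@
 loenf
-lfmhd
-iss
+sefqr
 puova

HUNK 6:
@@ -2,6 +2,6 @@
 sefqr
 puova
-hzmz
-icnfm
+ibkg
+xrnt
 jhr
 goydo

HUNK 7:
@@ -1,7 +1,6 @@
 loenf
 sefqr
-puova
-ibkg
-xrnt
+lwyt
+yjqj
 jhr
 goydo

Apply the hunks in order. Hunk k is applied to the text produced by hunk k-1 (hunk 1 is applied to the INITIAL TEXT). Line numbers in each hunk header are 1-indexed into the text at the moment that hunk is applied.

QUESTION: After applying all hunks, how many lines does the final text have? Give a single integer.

Answer: 9

Derivation:
Hunk 1: at line 8 remove [ywyl,hnf] add [xnnm,golhb] -> 14 lines: loenf lfmhd iss puova hzmz icnfm sdnuu xfda lsjqe xnnm golhb hqrm pvk ttcdv
Hunk 2: at line 6 remove [xfda] add [ethp] -> 14 lines: loenf lfmhd iss puova hzmz icnfm sdnuu ethp lsjqe xnnm golhb hqrm pvk ttcdv
Hunk 3: at line 9 remove [xnnm,golhb,hqrm] add [goydo,cllmm] -> 13 lines: loenf lfmhd iss puova hzmz icnfm sdnuu ethp lsjqe goydo cllmm pvk ttcdv
Hunk 4: at line 6 remove [sdnuu,ethp,lsjqe] add [jhr] -> 11 lines: loenf lfmhd iss puova hzmz icnfm jhr goydo cllmm pvk ttcdv
Hunk 5: at line 1 remove [lfmhd,iss] add [sefqr] -> 10 lines: loenf sefqr puova hzmz icnfm jhr goydo cllmm pvk ttcdv
Hunk 6: at line 2 remove [hzmz,icnfm] add [ibkg,xrnt] -> 10 lines: loenf sefqr puova ibkg xrnt jhr goydo cllmm pvk ttcdv
Hunk 7: at line 1 remove [puova,ibkg,xrnt] add [lwyt,yjqj] -> 9 lines: loenf sefqr lwyt yjqj jhr goydo cllmm pvk ttcdv
Final line count: 9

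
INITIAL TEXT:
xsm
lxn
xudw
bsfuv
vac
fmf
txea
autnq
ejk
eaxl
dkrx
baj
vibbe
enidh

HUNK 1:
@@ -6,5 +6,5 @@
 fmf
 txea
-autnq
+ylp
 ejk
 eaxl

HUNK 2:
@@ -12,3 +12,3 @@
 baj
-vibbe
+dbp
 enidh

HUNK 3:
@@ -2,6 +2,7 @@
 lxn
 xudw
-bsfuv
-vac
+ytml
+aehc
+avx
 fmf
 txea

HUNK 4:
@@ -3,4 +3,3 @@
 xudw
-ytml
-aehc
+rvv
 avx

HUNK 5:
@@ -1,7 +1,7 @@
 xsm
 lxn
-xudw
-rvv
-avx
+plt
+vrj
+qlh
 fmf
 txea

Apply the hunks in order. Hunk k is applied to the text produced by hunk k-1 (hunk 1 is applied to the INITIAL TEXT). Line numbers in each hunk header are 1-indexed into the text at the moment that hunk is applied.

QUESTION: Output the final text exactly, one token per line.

Hunk 1: at line 6 remove [autnq] add [ylp] -> 14 lines: xsm lxn xudw bsfuv vac fmf txea ylp ejk eaxl dkrx baj vibbe enidh
Hunk 2: at line 12 remove [vibbe] add [dbp] -> 14 lines: xsm lxn xudw bsfuv vac fmf txea ylp ejk eaxl dkrx baj dbp enidh
Hunk 3: at line 2 remove [bsfuv,vac] add [ytml,aehc,avx] -> 15 lines: xsm lxn xudw ytml aehc avx fmf txea ylp ejk eaxl dkrx baj dbp enidh
Hunk 4: at line 3 remove [ytml,aehc] add [rvv] -> 14 lines: xsm lxn xudw rvv avx fmf txea ylp ejk eaxl dkrx baj dbp enidh
Hunk 5: at line 1 remove [xudw,rvv,avx] add [plt,vrj,qlh] -> 14 lines: xsm lxn plt vrj qlh fmf txea ylp ejk eaxl dkrx baj dbp enidh

Answer: xsm
lxn
plt
vrj
qlh
fmf
txea
ylp
ejk
eaxl
dkrx
baj
dbp
enidh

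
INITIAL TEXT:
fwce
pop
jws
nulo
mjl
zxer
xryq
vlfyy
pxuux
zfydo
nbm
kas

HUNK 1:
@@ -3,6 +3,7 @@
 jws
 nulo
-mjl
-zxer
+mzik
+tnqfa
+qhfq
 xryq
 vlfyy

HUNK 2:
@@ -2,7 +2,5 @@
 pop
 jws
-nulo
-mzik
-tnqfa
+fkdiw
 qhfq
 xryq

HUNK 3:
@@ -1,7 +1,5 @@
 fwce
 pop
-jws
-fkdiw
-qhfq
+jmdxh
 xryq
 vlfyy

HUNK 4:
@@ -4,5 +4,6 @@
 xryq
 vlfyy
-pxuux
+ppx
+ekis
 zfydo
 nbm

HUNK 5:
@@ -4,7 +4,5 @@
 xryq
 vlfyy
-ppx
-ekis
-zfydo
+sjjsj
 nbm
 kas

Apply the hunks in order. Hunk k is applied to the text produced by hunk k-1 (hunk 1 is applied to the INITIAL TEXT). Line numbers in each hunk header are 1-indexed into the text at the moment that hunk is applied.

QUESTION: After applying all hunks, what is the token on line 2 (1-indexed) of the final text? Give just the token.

Answer: pop

Derivation:
Hunk 1: at line 3 remove [mjl,zxer] add [mzik,tnqfa,qhfq] -> 13 lines: fwce pop jws nulo mzik tnqfa qhfq xryq vlfyy pxuux zfydo nbm kas
Hunk 2: at line 2 remove [nulo,mzik,tnqfa] add [fkdiw] -> 11 lines: fwce pop jws fkdiw qhfq xryq vlfyy pxuux zfydo nbm kas
Hunk 3: at line 1 remove [jws,fkdiw,qhfq] add [jmdxh] -> 9 lines: fwce pop jmdxh xryq vlfyy pxuux zfydo nbm kas
Hunk 4: at line 4 remove [pxuux] add [ppx,ekis] -> 10 lines: fwce pop jmdxh xryq vlfyy ppx ekis zfydo nbm kas
Hunk 5: at line 4 remove [ppx,ekis,zfydo] add [sjjsj] -> 8 lines: fwce pop jmdxh xryq vlfyy sjjsj nbm kas
Final line 2: pop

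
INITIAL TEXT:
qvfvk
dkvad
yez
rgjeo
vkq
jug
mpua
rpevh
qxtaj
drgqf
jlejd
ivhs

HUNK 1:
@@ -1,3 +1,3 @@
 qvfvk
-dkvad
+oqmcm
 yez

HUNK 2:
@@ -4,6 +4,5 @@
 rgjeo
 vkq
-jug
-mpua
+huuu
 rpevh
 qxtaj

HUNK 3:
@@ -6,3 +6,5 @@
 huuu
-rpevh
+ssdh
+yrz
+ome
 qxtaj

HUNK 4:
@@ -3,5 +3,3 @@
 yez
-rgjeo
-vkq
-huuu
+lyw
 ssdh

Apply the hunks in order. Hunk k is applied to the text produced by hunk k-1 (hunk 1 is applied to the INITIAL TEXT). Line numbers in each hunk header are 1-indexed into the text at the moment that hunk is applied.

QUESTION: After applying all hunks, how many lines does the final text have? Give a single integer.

Hunk 1: at line 1 remove [dkvad] add [oqmcm] -> 12 lines: qvfvk oqmcm yez rgjeo vkq jug mpua rpevh qxtaj drgqf jlejd ivhs
Hunk 2: at line 4 remove [jug,mpua] add [huuu] -> 11 lines: qvfvk oqmcm yez rgjeo vkq huuu rpevh qxtaj drgqf jlejd ivhs
Hunk 3: at line 6 remove [rpevh] add [ssdh,yrz,ome] -> 13 lines: qvfvk oqmcm yez rgjeo vkq huuu ssdh yrz ome qxtaj drgqf jlejd ivhs
Hunk 4: at line 3 remove [rgjeo,vkq,huuu] add [lyw] -> 11 lines: qvfvk oqmcm yez lyw ssdh yrz ome qxtaj drgqf jlejd ivhs
Final line count: 11

Answer: 11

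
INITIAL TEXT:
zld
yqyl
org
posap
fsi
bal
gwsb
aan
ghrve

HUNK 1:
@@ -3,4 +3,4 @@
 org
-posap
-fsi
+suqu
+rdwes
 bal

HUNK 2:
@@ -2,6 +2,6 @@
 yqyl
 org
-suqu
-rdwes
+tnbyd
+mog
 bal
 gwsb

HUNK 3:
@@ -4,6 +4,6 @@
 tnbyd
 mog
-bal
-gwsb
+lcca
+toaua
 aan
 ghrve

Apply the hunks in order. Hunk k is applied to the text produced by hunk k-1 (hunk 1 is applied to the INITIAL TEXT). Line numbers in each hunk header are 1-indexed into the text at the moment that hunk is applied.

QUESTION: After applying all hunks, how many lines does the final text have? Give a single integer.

Hunk 1: at line 3 remove [posap,fsi] add [suqu,rdwes] -> 9 lines: zld yqyl org suqu rdwes bal gwsb aan ghrve
Hunk 2: at line 2 remove [suqu,rdwes] add [tnbyd,mog] -> 9 lines: zld yqyl org tnbyd mog bal gwsb aan ghrve
Hunk 3: at line 4 remove [bal,gwsb] add [lcca,toaua] -> 9 lines: zld yqyl org tnbyd mog lcca toaua aan ghrve
Final line count: 9

Answer: 9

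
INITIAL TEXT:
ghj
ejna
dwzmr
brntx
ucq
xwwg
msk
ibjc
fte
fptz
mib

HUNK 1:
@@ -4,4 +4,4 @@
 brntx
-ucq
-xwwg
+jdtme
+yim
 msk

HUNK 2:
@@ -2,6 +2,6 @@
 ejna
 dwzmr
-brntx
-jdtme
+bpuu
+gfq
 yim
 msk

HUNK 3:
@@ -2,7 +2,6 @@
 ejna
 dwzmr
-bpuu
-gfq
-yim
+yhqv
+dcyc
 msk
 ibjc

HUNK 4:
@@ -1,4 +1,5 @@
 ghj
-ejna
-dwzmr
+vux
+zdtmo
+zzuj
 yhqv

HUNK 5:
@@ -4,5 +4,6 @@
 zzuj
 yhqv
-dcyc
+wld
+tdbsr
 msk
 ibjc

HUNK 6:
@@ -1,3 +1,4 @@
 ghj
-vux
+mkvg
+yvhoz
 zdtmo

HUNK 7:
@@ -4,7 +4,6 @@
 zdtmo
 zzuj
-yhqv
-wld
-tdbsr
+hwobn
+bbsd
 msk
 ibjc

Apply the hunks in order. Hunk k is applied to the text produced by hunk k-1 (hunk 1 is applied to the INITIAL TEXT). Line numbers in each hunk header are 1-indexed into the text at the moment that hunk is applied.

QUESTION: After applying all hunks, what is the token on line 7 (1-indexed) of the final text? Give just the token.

Answer: bbsd

Derivation:
Hunk 1: at line 4 remove [ucq,xwwg] add [jdtme,yim] -> 11 lines: ghj ejna dwzmr brntx jdtme yim msk ibjc fte fptz mib
Hunk 2: at line 2 remove [brntx,jdtme] add [bpuu,gfq] -> 11 lines: ghj ejna dwzmr bpuu gfq yim msk ibjc fte fptz mib
Hunk 3: at line 2 remove [bpuu,gfq,yim] add [yhqv,dcyc] -> 10 lines: ghj ejna dwzmr yhqv dcyc msk ibjc fte fptz mib
Hunk 4: at line 1 remove [ejna,dwzmr] add [vux,zdtmo,zzuj] -> 11 lines: ghj vux zdtmo zzuj yhqv dcyc msk ibjc fte fptz mib
Hunk 5: at line 4 remove [dcyc] add [wld,tdbsr] -> 12 lines: ghj vux zdtmo zzuj yhqv wld tdbsr msk ibjc fte fptz mib
Hunk 6: at line 1 remove [vux] add [mkvg,yvhoz] -> 13 lines: ghj mkvg yvhoz zdtmo zzuj yhqv wld tdbsr msk ibjc fte fptz mib
Hunk 7: at line 4 remove [yhqv,wld,tdbsr] add [hwobn,bbsd] -> 12 lines: ghj mkvg yvhoz zdtmo zzuj hwobn bbsd msk ibjc fte fptz mib
Final line 7: bbsd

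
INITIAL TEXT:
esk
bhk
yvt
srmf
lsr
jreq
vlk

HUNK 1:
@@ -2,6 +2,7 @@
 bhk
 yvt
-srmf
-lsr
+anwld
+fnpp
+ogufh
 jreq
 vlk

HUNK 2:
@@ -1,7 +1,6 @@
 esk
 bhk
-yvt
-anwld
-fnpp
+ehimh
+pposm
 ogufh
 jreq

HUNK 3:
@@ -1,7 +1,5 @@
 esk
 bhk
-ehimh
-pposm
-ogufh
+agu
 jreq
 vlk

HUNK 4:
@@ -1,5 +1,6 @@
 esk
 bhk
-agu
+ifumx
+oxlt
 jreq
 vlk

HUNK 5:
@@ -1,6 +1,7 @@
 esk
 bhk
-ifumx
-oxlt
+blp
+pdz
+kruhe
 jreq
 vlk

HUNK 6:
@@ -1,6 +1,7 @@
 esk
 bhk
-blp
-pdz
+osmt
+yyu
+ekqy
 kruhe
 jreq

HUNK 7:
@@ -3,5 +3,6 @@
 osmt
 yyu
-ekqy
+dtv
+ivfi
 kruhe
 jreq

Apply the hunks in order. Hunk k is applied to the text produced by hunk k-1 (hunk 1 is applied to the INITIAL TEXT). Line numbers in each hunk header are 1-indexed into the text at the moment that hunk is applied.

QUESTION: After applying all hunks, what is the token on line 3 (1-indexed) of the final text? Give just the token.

Answer: osmt

Derivation:
Hunk 1: at line 2 remove [srmf,lsr] add [anwld,fnpp,ogufh] -> 8 lines: esk bhk yvt anwld fnpp ogufh jreq vlk
Hunk 2: at line 1 remove [yvt,anwld,fnpp] add [ehimh,pposm] -> 7 lines: esk bhk ehimh pposm ogufh jreq vlk
Hunk 3: at line 1 remove [ehimh,pposm,ogufh] add [agu] -> 5 lines: esk bhk agu jreq vlk
Hunk 4: at line 1 remove [agu] add [ifumx,oxlt] -> 6 lines: esk bhk ifumx oxlt jreq vlk
Hunk 5: at line 1 remove [ifumx,oxlt] add [blp,pdz,kruhe] -> 7 lines: esk bhk blp pdz kruhe jreq vlk
Hunk 6: at line 1 remove [blp,pdz] add [osmt,yyu,ekqy] -> 8 lines: esk bhk osmt yyu ekqy kruhe jreq vlk
Hunk 7: at line 3 remove [ekqy] add [dtv,ivfi] -> 9 lines: esk bhk osmt yyu dtv ivfi kruhe jreq vlk
Final line 3: osmt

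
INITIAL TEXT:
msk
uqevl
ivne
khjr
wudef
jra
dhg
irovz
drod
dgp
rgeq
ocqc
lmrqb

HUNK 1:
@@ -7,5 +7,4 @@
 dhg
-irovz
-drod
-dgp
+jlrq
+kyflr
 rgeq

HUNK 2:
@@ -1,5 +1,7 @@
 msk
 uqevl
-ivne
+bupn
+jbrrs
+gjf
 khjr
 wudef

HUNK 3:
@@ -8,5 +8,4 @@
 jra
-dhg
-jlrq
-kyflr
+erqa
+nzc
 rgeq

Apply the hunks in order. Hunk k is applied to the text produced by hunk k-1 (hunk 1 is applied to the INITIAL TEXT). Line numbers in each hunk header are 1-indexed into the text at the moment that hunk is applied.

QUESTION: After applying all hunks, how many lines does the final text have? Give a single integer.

Answer: 13

Derivation:
Hunk 1: at line 7 remove [irovz,drod,dgp] add [jlrq,kyflr] -> 12 lines: msk uqevl ivne khjr wudef jra dhg jlrq kyflr rgeq ocqc lmrqb
Hunk 2: at line 1 remove [ivne] add [bupn,jbrrs,gjf] -> 14 lines: msk uqevl bupn jbrrs gjf khjr wudef jra dhg jlrq kyflr rgeq ocqc lmrqb
Hunk 3: at line 8 remove [dhg,jlrq,kyflr] add [erqa,nzc] -> 13 lines: msk uqevl bupn jbrrs gjf khjr wudef jra erqa nzc rgeq ocqc lmrqb
Final line count: 13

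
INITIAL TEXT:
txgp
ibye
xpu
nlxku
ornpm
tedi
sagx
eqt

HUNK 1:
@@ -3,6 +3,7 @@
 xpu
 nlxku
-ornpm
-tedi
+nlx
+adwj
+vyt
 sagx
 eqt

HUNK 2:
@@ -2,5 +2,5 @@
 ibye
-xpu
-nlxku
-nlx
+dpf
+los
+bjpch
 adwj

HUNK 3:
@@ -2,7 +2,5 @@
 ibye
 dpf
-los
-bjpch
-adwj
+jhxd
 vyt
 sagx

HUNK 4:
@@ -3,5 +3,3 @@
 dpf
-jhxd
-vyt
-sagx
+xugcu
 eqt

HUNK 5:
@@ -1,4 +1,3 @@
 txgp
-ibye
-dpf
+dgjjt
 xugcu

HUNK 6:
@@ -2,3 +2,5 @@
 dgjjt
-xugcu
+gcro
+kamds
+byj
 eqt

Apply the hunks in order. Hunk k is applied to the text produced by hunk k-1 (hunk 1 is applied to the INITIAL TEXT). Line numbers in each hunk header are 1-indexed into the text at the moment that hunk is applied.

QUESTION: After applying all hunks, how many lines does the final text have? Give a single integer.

Answer: 6

Derivation:
Hunk 1: at line 3 remove [ornpm,tedi] add [nlx,adwj,vyt] -> 9 lines: txgp ibye xpu nlxku nlx adwj vyt sagx eqt
Hunk 2: at line 2 remove [xpu,nlxku,nlx] add [dpf,los,bjpch] -> 9 lines: txgp ibye dpf los bjpch adwj vyt sagx eqt
Hunk 3: at line 2 remove [los,bjpch,adwj] add [jhxd] -> 7 lines: txgp ibye dpf jhxd vyt sagx eqt
Hunk 4: at line 3 remove [jhxd,vyt,sagx] add [xugcu] -> 5 lines: txgp ibye dpf xugcu eqt
Hunk 5: at line 1 remove [ibye,dpf] add [dgjjt] -> 4 lines: txgp dgjjt xugcu eqt
Hunk 6: at line 2 remove [xugcu] add [gcro,kamds,byj] -> 6 lines: txgp dgjjt gcro kamds byj eqt
Final line count: 6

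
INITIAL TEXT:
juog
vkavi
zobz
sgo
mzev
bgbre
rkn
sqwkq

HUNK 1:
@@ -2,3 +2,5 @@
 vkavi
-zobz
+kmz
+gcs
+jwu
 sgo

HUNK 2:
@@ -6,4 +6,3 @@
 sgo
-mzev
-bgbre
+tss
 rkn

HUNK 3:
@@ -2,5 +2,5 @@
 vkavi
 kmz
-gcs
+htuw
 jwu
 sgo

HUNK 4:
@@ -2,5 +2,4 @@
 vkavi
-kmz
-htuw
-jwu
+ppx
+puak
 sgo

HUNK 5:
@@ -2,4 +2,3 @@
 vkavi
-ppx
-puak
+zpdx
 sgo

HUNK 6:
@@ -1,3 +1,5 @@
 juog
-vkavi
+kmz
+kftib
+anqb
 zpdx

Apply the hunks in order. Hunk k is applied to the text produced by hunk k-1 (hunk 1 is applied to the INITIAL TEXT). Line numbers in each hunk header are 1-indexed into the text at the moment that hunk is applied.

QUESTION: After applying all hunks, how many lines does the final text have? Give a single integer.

Hunk 1: at line 2 remove [zobz] add [kmz,gcs,jwu] -> 10 lines: juog vkavi kmz gcs jwu sgo mzev bgbre rkn sqwkq
Hunk 2: at line 6 remove [mzev,bgbre] add [tss] -> 9 lines: juog vkavi kmz gcs jwu sgo tss rkn sqwkq
Hunk 3: at line 2 remove [gcs] add [htuw] -> 9 lines: juog vkavi kmz htuw jwu sgo tss rkn sqwkq
Hunk 4: at line 2 remove [kmz,htuw,jwu] add [ppx,puak] -> 8 lines: juog vkavi ppx puak sgo tss rkn sqwkq
Hunk 5: at line 2 remove [ppx,puak] add [zpdx] -> 7 lines: juog vkavi zpdx sgo tss rkn sqwkq
Hunk 6: at line 1 remove [vkavi] add [kmz,kftib,anqb] -> 9 lines: juog kmz kftib anqb zpdx sgo tss rkn sqwkq
Final line count: 9

Answer: 9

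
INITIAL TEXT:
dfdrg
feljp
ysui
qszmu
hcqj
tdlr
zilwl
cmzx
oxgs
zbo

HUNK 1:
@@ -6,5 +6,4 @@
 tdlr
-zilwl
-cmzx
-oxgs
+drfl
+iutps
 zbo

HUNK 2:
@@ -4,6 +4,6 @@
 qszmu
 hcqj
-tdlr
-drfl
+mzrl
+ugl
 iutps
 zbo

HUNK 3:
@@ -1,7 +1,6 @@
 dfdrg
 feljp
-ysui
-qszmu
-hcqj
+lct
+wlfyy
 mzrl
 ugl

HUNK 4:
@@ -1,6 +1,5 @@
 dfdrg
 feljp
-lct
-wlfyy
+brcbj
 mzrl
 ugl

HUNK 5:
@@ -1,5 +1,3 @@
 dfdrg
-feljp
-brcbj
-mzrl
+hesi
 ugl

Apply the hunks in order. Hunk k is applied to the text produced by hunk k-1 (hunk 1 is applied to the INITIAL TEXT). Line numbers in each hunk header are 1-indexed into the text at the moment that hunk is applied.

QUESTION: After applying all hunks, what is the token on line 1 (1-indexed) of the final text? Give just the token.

Answer: dfdrg

Derivation:
Hunk 1: at line 6 remove [zilwl,cmzx,oxgs] add [drfl,iutps] -> 9 lines: dfdrg feljp ysui qszmu hcqj tdlr drfl iutps zbo
Hunk 2: at line 4 remove [tdlr,drfl] add [mzrl,ugl] -> 9 lines: dfdrg feljp ysui qszmu hcqj mzrl ugl iutps zbo
Hunk 3: at line 1 remove [ysui,qszmu,hcqj] add [lct,wlfyy] -> 8 lines: dfdrg feljp lct wlfyy mzrl ugl iutps zbo
Hunk 4: at line 1 remove [lct,wlfyy] add [brcbj] -> 7 lines: dfdrg feljp brcbj mzrl ugl iutps zbo
Hunk 5: at line 1 remove [feljp,brcbj,mzrl] add [hesi] -> 5 lines: dfdrg hesi ugl iutps zbo
Final line 1: dfdrg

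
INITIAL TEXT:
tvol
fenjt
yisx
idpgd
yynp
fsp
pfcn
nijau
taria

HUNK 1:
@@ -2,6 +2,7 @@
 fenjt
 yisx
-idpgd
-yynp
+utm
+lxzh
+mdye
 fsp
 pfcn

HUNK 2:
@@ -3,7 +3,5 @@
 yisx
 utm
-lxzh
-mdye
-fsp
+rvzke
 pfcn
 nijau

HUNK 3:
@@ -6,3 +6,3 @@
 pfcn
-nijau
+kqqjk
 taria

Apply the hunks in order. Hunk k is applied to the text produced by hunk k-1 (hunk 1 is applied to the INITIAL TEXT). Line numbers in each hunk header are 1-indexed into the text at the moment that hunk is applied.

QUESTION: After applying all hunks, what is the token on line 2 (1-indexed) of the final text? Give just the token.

Answer: fenjt

Derivation:
Hunk 1: at line 2 remove [idpgd,yynp] add [utm,lxzh,mdye] -> 10 lines: tvol fenjt yisx utm lxzh mdye fsp pfcn nijau taria
Hunk 2: at line 3 remove [lxzh,mdye,fsp] add [rvzke] -> 8 lines: tvol fenjt yisx utm rvzke pfcn nijau taria
Hunk 3: at line 6 remove [nijau] add [kqqjk] -> 8 lines: tvol fenjt yisx utm rvzke pfcn kqqjk taria
Final line 2: fenjt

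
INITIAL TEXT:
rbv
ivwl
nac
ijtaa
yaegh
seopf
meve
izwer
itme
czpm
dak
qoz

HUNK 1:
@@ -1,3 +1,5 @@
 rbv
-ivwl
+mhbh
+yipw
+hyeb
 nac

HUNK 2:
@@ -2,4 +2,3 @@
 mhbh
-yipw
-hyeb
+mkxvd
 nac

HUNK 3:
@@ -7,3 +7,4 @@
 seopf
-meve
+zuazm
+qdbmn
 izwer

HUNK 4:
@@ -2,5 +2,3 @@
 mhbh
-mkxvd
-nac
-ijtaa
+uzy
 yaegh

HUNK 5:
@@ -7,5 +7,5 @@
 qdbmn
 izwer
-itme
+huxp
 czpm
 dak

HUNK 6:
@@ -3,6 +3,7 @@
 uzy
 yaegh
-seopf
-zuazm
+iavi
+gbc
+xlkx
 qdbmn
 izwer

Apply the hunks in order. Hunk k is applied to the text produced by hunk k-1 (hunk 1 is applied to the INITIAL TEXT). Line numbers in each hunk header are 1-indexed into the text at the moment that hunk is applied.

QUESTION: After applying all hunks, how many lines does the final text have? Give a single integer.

Hunk 1: at line 1 remove [ivwl] add [mhbh,yipw,hyeb] -> 14 lines: rbv mhbh yipw hyeb nac ijtaa yaegh seopf meve izwer itme czpm dak qoz
Hunk 2: at line 2 remove [yipw,hyeb] add [mkxvd] -> 13 lines: rbv mhbh mkxvd nac ijtaa yaegh seopf meve izwer itme czpm dak qoz
Hunk 3: at line 7 remove [meve] add [zuazm,qdbmn] -> 14 lines: rbv mhbh mkxvd nac ijtaa yaegh seopf zuazm qdbmn izwer itme czpm dak qoz
Hunk 4: at line 2 remove [mkxvd,nac,ijtaa] add [uzy] -> 12 lines: rbv mhbh uzy yaegh seopf zuazm qdbmn izwer itme czpm dak qoz
Hunk 5: at line 7 remove [itme] add [huxp] -> 12 lines: rbv mhbh uzy yaegh seopf zuazm qdbmn izwer huxp czpm dak qoz
Hunk 6: at line 3 remove [seopf,zuazm] add [iavi,gbc,xlkx] -> 13 lines: rbv mhbh uzy yaegh iavi gbc xlkx qdbmn izwer huxp czpm dak qoz
Final line count: 13

Answer: 13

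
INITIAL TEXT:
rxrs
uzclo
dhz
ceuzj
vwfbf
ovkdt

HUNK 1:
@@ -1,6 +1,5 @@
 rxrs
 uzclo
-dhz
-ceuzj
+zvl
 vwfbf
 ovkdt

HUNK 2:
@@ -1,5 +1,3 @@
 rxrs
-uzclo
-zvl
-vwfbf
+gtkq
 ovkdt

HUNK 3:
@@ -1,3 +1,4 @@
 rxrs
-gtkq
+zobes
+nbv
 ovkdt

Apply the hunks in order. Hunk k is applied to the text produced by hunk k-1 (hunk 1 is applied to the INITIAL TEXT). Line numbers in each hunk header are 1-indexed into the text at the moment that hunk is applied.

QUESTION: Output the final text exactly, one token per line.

Answer: rxrs
zobes
nbv
ovkdt

Derivation:
Hunk 1: at line 1 remove [dhz,ceuzj] add [zvl] -> 5 lines: rxrs uzclo zvl vwfbf ovkdt
Hunk 2: at line 1 remove [uzclo,zvl,vwfbf] add [gtkq] -> 3 lines: rxrs gtkq ovkdt
Hunk 3: at line 1 remove [gtkq] add [zobes,nbv] -> 4 lines: rxrs zobes nbv ovkdt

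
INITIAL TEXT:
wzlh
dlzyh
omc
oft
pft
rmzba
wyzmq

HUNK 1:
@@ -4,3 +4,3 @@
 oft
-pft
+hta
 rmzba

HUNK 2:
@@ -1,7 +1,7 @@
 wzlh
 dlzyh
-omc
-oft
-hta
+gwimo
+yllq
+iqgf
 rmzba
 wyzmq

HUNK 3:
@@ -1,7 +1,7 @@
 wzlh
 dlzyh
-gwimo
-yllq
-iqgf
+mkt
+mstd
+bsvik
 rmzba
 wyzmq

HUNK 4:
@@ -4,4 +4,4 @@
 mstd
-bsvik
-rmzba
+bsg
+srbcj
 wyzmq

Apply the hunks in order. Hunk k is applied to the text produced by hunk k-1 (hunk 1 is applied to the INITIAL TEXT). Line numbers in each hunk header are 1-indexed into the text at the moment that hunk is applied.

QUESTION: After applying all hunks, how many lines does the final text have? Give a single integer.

Hunk 1: at line 4 remove [pft] add [hta] -> 7 lines: wzlh dlzyh omc oft hta rmzba wyzmq
Hunk 2: at line 1 remove [omc,oft,hta] add [gwimo,yllq,iqgf] -> 7 lines: wzlh dlzyh gwimo yllq iqgf rmzba wyzmq
Hunk 3: at line 1 remove [gwimo,yllq,iqgf] add [mkt,mstd,bsvik] -> 7 lines: wzlh dlzyh mkt mstd bsvik rmzba wyzmq
Hunk 4: at line 4 remove [bsvik,rmzba] add [bsg,srbcj] -> 7 lines: wzlh dlzyh mkt mstd bsg srbcj wyzmq
Final line count: 7

Answer: 7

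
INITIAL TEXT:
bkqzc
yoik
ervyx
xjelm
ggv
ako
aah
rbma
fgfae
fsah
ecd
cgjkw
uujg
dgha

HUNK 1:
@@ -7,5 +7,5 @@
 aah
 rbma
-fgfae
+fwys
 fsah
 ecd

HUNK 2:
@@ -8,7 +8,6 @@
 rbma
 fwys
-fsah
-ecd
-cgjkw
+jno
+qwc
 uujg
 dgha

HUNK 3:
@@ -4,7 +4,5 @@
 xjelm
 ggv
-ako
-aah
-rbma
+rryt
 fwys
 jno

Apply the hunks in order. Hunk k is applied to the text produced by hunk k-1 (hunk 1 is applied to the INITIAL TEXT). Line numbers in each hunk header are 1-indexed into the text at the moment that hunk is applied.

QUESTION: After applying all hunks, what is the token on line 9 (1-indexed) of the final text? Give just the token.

Hunk 1: at line 7 remove [fgfae] add [fwys] -> 14 lines: bkqzc yoik ervyx xjelm ggv ako aah rbma fwys fsah ecd cgjkw uujg dgha
Hunk 2: at line 8 remove [fsah,ecd,cgjkw] add [jno,qwc] -> 13 lines: bkqzc yoik ervyx xjelm ggv ako aah rbma fwys jno qwc uujg dgha
Hunk 3: at line 4 remove [ako,aah,rbma] add [rryt] -> 11 lines: bkqzc yoik ervyx xjelm ggv rryt fwys jno qwc uujg dgha
Final line 9: qwc

Answer: qwc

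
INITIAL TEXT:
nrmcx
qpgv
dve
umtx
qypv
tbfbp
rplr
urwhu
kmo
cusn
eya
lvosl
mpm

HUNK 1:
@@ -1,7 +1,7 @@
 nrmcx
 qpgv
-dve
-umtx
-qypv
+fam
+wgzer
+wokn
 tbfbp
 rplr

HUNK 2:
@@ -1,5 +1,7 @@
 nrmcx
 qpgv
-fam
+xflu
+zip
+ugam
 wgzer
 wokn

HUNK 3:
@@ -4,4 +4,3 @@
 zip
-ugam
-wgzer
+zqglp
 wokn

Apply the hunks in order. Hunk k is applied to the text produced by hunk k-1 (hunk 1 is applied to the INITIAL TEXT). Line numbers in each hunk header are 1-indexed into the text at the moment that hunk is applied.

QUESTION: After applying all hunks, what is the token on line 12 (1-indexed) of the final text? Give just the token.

Hunk 1: at line 1 remove [dve,umtx,qypv] add [fam,wgzer,wokn] -> 13 lines: nrmcx qpgv fam wgzer wokn tbfbp rplr urwhu kmo cusn eya lvosl mpm
Hunk 2: at line 1 remove [fam] add [xflu,zip,ugam] -> 15 lines: nrmcx qpgv xflu zip ugam wgzer wokn tbfbp rplr urwhu kmo cusn eya lvosl mpm
Hunk 3: at line 4 remove [ugam,wgzer] add [zqglp] -> 14 lines: nrmcx qpgv xflu zip zqglp wokn tbfbp rplr urwhu kmo cusn eya lvosl mpm
Final line 12: eya

Answer: eya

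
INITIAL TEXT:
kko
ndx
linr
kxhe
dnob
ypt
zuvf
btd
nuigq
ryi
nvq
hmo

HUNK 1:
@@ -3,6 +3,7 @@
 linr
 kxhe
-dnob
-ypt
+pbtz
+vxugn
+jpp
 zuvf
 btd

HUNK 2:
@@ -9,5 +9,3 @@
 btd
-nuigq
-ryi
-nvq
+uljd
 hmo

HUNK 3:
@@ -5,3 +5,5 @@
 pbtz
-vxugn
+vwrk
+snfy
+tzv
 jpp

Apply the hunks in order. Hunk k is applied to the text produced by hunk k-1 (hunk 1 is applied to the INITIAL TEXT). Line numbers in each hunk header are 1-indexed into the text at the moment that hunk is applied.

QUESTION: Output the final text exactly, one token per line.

Answer: kko
ndx
linr
kxhe
pbtz
vwrk
snfy
tzv
jpp
zuvf
btd
uljd
hmo

Derivation:
Hunk 1: at line 3 remove [dnob,ypt] add [pbtz,vxugn,jpp] -> 13 lines: kko ndx linr kxhe pbtz vxugn jpp zuvf btd nuigq ryi nvq hmo
Hunk 2: at line 9 remove [nuigq,ryi,nvq] add [uljd] -> 11 lines: kko ndx linr kxhe pbtz vxugn jpp zuvf btd uljd hmo
Hunk 3: at line 5 remove [vxugn] add [vwrk,snfy,tzv] -> 13 lines: kko ndx linr kxhe pbtz vwrk snfy tzv jpp zuvf btd uljd hmo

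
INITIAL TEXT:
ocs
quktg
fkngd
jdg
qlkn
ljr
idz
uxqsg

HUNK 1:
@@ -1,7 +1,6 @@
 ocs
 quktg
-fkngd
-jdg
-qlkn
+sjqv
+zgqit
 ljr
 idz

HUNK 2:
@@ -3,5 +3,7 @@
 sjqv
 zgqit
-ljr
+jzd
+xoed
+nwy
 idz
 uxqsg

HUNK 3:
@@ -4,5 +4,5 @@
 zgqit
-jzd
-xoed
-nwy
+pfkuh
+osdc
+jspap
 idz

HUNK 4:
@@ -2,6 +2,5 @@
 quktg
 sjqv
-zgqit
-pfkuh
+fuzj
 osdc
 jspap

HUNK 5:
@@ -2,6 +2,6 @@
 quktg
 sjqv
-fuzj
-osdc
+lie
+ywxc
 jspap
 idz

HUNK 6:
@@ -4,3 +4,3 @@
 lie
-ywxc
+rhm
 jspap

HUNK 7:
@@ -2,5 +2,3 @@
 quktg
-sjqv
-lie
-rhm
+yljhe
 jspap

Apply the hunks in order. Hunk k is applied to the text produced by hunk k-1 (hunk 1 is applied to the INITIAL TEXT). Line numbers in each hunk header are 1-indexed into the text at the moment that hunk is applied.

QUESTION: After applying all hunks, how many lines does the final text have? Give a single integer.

Hunk 1: at line 1 remove [fkngd,jdg,qlkn] add [sjqv,zgqit] -> 7 lines: ocs quktg sjqv zgqit ljr idz uxqsg
Hunk 2: at line 3 remove [ljr] add [jzd,xoed,nwy] -> 9 lines: ocs quktg sjqv zgqit jzd xoed nwy idz uxqsg
Hunk 3: at line 4 remove [jzd,xoed,nwy] add [pfkuh,osdc,jspap] -> 9 lines: ocs quktg sjqv zgqit pfkuh osdc jspap idz uxqsg
Hunk 4: at line 2 remove [zgqit,pfkuh] add [fuzj] -> 8 lines: ocs quktg sjqv fuzj osdc jspap idz uxqsg
Hunk 5: at line 2 remove [fuzj,osdc] add [lie,ywxc] -> 8 lines: ocs quktg sjqv lie ywxc jspap idz uxqsg
Hunk 6: at line 4 remove [ywxc] add [rhm] -> 8 lines: ocs quktg sjqv lie rhm jspap idz uxqsg
Hunk 7: at line 2 remove [sjqv,lie,rhm] add [yljhe] -> 6 lines: ocs quktg yljhe jspap idz uxqsg
Final line count: 6

Answer: 6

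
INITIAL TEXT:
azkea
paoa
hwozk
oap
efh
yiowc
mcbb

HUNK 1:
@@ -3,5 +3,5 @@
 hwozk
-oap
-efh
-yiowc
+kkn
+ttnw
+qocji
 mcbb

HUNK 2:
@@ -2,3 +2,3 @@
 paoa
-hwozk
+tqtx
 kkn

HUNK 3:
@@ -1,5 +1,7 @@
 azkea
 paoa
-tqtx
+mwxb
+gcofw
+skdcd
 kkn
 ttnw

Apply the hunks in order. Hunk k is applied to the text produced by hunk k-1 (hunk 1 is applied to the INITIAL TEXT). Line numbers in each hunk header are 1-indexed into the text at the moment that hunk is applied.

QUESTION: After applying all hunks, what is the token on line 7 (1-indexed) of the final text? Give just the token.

Hunk 1: at line 3 remove [oap,efh,yiowc] add [kkn,ttnw,qocji] -> 7 lines: azkea paoa hwozk kkn ttnw qocji mcbb
Hunk 2: at line 2 remove [hwozk] add [tqtx] -> 7 lines: azkea paoa tqtx kkn ttnw qocji mcbb
Hunk 3: at line 1 remove [tqtx] add [mwxb,gcofw,skdcd] -> 9 lines: azkea paoa mwxb gcofw skdcd kkn ttnw qocji mcbb
Final line 7: ttnw

Answer: ttnw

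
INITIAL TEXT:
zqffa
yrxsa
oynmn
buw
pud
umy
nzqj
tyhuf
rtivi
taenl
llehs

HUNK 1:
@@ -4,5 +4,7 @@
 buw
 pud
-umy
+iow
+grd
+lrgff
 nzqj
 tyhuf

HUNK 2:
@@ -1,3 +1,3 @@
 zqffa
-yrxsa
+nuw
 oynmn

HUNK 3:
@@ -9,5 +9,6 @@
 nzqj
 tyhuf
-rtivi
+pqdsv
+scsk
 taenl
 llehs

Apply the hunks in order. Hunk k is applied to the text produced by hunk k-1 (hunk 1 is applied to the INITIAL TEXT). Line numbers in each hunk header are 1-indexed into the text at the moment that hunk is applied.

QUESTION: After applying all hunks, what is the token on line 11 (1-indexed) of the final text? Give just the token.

Hunk 1: at line 4 remove [umy] add [iow,grd,lrgff] -> 13 lines: zqffa yrxsa oynmn buw pud iow grd lrgff nzqj tyhuf rtivi taenl llehs
Hunk 2: at line 1 remove [yrxsa] add [nuw] -> 13 lines: zqffa nuw oynmn buw pud iow grd lrgff nzqj tyhuf rtivi taenl llehs
Hunk 3: at line 9 remove [rtivi] add [pqdsv,scsk] -> 14 lines: zqffa nuw oynmn buw pud iow grd lrgff nzqj tyhuf pqdsv scsk taenl llehs
Final line 11: pqdsv

Answer: pqdsv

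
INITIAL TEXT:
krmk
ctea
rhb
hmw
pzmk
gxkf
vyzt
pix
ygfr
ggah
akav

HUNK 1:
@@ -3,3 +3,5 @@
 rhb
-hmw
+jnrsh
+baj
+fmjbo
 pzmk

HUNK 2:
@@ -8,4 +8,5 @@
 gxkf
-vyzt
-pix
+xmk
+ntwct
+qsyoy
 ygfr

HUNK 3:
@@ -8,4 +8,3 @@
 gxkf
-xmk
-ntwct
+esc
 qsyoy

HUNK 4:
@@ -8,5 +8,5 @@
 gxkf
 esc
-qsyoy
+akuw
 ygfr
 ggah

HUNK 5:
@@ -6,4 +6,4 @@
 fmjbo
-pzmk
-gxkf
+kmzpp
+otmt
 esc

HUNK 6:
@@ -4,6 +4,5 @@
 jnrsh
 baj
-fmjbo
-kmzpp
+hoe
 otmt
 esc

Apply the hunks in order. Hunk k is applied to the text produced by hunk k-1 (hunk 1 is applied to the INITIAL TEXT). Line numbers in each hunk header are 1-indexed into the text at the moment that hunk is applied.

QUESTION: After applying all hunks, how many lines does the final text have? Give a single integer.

Answer: 12

Derivation:
Hunk 1: at line 3 remove [hmw] add [jnrsh,baj,fmjbo] -> 13 lines: krmk ctea rhb jnrsh baj fmjbo pzmk gxkf vyzt pix ygfr ggah akav
Hunk 2: at line 8 remove [vyzt,pix] add [xmk,ntwct,qsyoy] -> 14 lines: krmk ctea rhb jnrsh baj fmjbo pzmk gxkf xmk ntwct qsyoy ygfr ggah akav
Hunk 3: at line 8 remove [xmk,ntwct] add [esc] -> 13 lines: krmk ctea rhb jnrsh baj fmjbo pzmk gxkf esc qsyoy ygfr ggah akav
Hunk 4: at line 8 remove [qsyoy] add [akuw] -> 13 lines: krmk ctea rhb jnrsh baj fmjbo pzmk gxkf esc akuw ygfr ggah akav
Hunk 5: at line 6 remove [pzmk,gxkf] add [kmzpp,otmt] -> 13 lines: krmk ctea rhb jnrsh baj fmjbo kmzpp otmt esc akuw ygfr ggah akav
Hunk 6: at line 4 remove [fmjbo,kmzpp] add [hoe] -> 12 lines: krmk ctea rhb jnrsh baj hoe otmt esc akuw ygfr ggah akav
Final line count: 12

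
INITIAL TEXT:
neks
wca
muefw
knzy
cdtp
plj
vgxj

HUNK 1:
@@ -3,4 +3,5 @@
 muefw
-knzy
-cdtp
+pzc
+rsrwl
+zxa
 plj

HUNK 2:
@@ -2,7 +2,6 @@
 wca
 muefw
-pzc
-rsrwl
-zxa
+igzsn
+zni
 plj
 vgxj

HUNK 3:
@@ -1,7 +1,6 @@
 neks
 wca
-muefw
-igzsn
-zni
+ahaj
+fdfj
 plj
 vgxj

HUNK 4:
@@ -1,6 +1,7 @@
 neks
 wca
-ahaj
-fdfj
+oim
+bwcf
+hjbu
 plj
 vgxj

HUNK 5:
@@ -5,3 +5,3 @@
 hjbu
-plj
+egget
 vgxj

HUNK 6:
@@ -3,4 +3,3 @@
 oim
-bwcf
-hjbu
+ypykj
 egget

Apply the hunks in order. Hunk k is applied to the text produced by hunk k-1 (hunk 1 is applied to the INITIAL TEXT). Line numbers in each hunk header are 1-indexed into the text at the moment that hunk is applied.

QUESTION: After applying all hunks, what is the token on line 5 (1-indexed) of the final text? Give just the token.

Answer: egget

Derivation:
Hunk 1: at line 3 remove [knzy,cdtp] add [pzc,rsrwl,zxa] -> 8 lines: neks wca muefw pzc rsrwl zxa plj vgxj
Hunk 2: at line 2 remove [pzc,rsrwl,zxa] add [igzsn,zni] -> 7 lines: neks wca muefw igzsn zni plj vgxj
Hunk 3: at line 1 remove [muefw,igzsn,zni] add [ahaj,fdfj] -> 6 lines: neks wca ahaj fdfj plj vgxj
Hunk 4: at line 1 remove [ahaj,fdfj] add [oim,bwcf,hjbu] -> 7 lines: neks wca oim bwcf hjbu plj vgxj
Hunk 5: at line 5 remove [plj] add [egget] -> 7 lines: neks wca oim bwcf hjbu egget vgxj
Hunk 6: at line 3 remove [bwcf,hjbu] add [ypykj] -> 6 lines: neks wca oim ypykj egget vgxj
Final line 5: egget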